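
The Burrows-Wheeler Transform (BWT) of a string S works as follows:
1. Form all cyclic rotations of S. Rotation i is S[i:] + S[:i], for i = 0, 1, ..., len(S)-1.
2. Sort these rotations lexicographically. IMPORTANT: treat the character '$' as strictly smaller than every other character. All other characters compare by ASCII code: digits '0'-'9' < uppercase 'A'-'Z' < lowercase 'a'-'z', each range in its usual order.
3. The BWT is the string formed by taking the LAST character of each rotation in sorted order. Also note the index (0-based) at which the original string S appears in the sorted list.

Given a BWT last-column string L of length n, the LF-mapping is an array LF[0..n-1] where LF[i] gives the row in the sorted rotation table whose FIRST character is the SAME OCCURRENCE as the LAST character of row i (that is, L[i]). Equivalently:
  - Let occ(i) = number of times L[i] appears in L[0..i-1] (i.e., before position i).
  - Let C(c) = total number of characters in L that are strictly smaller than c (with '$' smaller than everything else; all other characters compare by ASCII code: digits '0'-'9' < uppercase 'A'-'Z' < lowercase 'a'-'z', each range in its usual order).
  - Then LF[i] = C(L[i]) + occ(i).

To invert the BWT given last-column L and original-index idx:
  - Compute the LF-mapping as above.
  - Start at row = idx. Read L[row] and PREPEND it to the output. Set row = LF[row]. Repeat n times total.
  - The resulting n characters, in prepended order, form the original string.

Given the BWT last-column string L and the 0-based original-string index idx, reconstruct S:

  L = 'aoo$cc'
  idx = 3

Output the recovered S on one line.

Answer: cocoa$

Derivation:
LF mapping: 1 4 5 0 2 3
Walk LF starting at row 3, prepending L[row]:
  step 1: row=3, L[3]='$', prepend. Next row=LF[3]=0
  step 2: row=0, L[0]='a', prepend. Next row=LF[0]=1
  step 3: row=1, L[1]='o', prepend. Next row=LF[1]=4
  step 4: row=4, L[4]='c', prepend. Next row=LF[4]=2
  step 5: row=2, L[2]='o', prepend. Next row=LF[2]=5
  step 6: row=5, L[5]='c', prepend. Next row=LF[5]=3
Reversed output: cocoa$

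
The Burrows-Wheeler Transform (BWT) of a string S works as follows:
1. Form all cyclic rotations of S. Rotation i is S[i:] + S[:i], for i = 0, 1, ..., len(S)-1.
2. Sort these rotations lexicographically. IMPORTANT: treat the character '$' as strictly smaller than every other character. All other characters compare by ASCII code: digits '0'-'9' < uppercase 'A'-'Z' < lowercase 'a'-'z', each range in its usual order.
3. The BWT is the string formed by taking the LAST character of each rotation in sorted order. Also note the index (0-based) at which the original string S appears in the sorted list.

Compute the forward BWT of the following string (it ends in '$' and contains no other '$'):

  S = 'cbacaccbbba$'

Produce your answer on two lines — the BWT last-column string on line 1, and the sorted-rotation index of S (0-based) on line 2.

Answer: abbcbcbca$ca
9

Derivation:
All 12 rotations (rotation i = S[i:]+S[:i]):
  rot[0] = cbacaccbbba$
  rot[1] = bacaccbbba$c
  rot[2] = acaccbbba$cb
  rot[3] = caccbbba$cba
  rot[4] = accbbba$cbac
  rot[5] = ccbbba$cbaca
  rot[6] = cbbba$cbacac
  rot[7] = bbba$cbacacc
  rot[8] = bba$cbacaccb
  rot[9] = ba$cbacaccbb
  rot[10] = a$cbacaccbbb
  rot[11] = $cbacaccbbba
Sorted (with $ < everything):
  sorted[0] = $cbacaccbbba  (last char: 'a')
  sorted[1] = a$cbacaccbbb  (last char: 'b')
  sorted[2] = acaccbbba$cb  (last char: 'b')
  sorted[3] = accbbba$cbac  (last char: 'c')
  sorted[4] = ba$cbacaccbb  (last char: 'b')
  sorted[5] = bacaccbbba$c  (last char: 'c')
  sorted[6] = bba$cbacaccb  (last char: 'b')
  sorted[7] = bbba$cbacacc  (last char: 'c')
  sorted[8] = caccbbba$cba  (last char: 'a')
  sorted[9] = cbacaccbbba$  (last char: '$')
  sorted[10] = cbbba$cbacac  (last char: 'c')
  sorted[11] = ccbbba$cbaca  (last char: 'a')
Last column: abbcbcbca$ca
Original string S is at sorted index 9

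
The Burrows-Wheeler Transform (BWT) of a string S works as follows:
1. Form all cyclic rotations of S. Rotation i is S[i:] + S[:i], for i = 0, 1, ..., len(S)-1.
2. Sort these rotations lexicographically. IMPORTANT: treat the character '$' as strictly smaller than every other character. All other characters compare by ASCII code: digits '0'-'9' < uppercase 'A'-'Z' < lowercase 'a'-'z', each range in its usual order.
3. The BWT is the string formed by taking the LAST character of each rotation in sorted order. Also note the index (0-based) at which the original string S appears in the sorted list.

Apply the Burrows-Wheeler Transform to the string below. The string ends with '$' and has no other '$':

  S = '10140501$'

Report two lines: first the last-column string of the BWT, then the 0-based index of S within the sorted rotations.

Answer: 15140$010
5

Derivation:
All 9 rotations (rotation i = S[i:]+S[:i]):
  rot[0] = 10140501$
  rot[1] = 0140501$1
  rot[2] = 140501$10
  rot[3] = 40501$101
  rot[4] = 0501$1014
  rot[5] = 501$10140
  rot[6] = 01$101405
  rot[7] = 1$1014050
  rot[8] = $10140501
Sorted (with $ < everything):
  sorted[0] = $10140501  (last char: '1')
  sorted[1] = 01$101405  (last char: '5')
  sorted[2] = 0140501$1  (last char: '1')
  sorted[3] = 0501$1014  (last char: '4')
  sorted[4] = 1$1014050  (last char: '0')
  sorted[5] = 10140501$  (last char: '$')
  sorted[6] = 140501$10  (last char: '0')
  sorted[7] = 40501$101  (last char: '1')
  sorted[8] = 501$10140  (last char: '0')
Last column: 15140$010
Original string S is at sorted index 5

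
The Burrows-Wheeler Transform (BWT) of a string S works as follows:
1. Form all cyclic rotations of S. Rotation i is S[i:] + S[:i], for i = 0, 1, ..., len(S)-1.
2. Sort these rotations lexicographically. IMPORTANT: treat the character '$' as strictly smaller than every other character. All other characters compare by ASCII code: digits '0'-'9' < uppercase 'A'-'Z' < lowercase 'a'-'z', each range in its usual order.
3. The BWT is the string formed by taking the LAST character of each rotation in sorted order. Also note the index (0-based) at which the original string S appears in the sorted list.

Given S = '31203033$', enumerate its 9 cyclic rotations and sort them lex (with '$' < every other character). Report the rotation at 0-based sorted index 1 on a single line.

All 9 rotations (rotation i = S[i:]+S[:i]):
  rot[0] = 31203033$
  rot[1] = 1203033$3
  rot[2] = 203033$31
  rot[3] = 03033$312
  rot[4] = 3033$3120
  rot[5] = 033$31203
  rot[6] = 33$312030
  rot[7] = 3$3120303
  rot[8] = $31203033
Sorted (with $ < everything):
  sorted[0] = $31203033
  sorted[1] = 03033$312
  sorted[2] = 033$31203
  sorted[3] = 1203033$3
  sorted[4] = 203033$31
  sorted[5] = 3$3120303
  sorted[6] = 3033$3120
  sorted[7] = 31203033$
  sorted[8] = 33$312030
sorted[1] = 03033$312

Answer: 03033$312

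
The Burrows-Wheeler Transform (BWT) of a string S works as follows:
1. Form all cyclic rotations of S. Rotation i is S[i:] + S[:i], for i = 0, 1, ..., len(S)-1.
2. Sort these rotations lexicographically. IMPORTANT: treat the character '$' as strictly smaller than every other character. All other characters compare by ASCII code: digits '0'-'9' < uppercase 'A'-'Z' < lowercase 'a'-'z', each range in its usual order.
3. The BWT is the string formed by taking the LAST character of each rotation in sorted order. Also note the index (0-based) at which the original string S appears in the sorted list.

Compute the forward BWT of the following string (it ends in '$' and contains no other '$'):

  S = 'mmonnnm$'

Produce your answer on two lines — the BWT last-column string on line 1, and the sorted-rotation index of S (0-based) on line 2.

All 8 rotations (rotation i = S[i:]+S[:i]):
  rot[0] = mmonnnm$
  rot[1] = monnnm$m
  rot[2] = onnnm$mm
  rot[3] = nnnm$mmo
  rot[4] = nnm$mmon
  rot[5] = nm$mmonn
  rot[6] = m$mmonnn
  rot[7] = $mmonnnm
Sorted (with $ < everything):
  sorted[0] = $mmonnnm  (last char: 'm')
  sorted[1] = m$mmonnn  (last char: 'n')
  sorted[2] = mmonnnm$  (last char: '$')
  sorted[3] = monnnm$m  (last char: 'm')
  sorted[4] = nm$mmonn  (last char: 'n')
  sorted[5] = nnm$mmon  (last char: 'n')
  sorted[6] = nnnm$mmo  (last char: 'o')
  sorted[7] = onnnm$mm  (last char: 'm')
Last column: mn$mnnom
Original string S is at sorted index 2

Answer: mn$mnnom
2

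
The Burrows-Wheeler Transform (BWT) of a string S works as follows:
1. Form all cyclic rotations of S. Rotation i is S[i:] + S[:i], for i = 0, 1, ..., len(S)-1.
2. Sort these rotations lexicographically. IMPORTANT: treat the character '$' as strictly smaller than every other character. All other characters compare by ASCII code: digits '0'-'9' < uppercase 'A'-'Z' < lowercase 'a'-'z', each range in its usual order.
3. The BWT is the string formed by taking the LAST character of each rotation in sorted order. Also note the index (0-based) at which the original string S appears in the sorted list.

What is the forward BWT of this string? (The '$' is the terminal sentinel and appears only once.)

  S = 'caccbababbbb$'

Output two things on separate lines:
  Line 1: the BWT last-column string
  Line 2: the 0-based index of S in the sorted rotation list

All 13 rotations (rotation i = S[i:]+S[:i]):
  rot[0] = caccbababbbb$
  rot[1] = accbababbbb$c
  rot[2] = ccbababbbb$ca
  rot[3] = cbababbbb$cac
  rot[4] = bababbbb$cacc
  rot[5] = ababbbb$caccb
  rot[6] = babbbb$caccba
  rot[7] = abbbb$caccbab
  rot[8] = bbbb$caccbaba
  rot[9] = bbb$caccbabab
  rot[10] = bb$caccbababb
  rot[11] = b$caccbababbb
  rot[12] = $caccbababbbb
Sorted (with $ < everything):
  sorted[0] = $caccbababbbb  (last char: 'b')
  sorted[1] = ababbbb$caccb  (last char: 'b')
  sorted[2] = abbbb$caccbab  (last char: 'b')
  sorted[3] = accbababbbb$c  (last char: 'c')
  sorted[4] = b$caccbababbb  (last char: 'b')
  sorted[5] = bababbbb$cacc  (last char: 'c')
  sorted[6] = babbbb$caccba  (last char: 'a')
  sorted[7] = bb$caccbababb  (last char: 'b')
  sorted[8] = bbb$caccbabab  (last char: 'b')
  sorted[9] = bbbb$caccbaba  (last char: 'a')
  sorted[10] = caccbababbbb$  (last char: '$')
  sorted[11] = cbababbbb$cac  (last char: 'c')
  sorted[12] = ccbababbbb$ca  (last char: 'a')
Last column: bbbcbcabba$ca
Original string S is at sorted index 10

Answer: bbbcbcabba$ca
10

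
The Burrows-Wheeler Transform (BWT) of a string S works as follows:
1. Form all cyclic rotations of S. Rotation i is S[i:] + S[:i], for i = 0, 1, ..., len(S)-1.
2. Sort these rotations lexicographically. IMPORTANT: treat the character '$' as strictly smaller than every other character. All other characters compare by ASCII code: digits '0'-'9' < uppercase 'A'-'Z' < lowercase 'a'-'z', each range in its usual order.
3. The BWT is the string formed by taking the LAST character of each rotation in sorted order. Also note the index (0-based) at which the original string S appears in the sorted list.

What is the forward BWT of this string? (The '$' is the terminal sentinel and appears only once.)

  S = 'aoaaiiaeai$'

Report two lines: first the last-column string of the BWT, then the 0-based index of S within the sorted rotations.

All 11 rotations (rotation i = S[i:]+S[:i]):
  rot[0] = aoaaiiaeai$
  rot[1] = oaaiiaeai$a
  rot[2] = aaiiaeai$ao
  rot[3] = aiiaeai$aoa
  rot[4] = iiaeai$aoaa
  rot[5] = iaeai$aoaai
  rot[6] = aeai$aoaaii
  rot[7] = eai$aoaaiia
  rot[8] = ai$aoaaiiae
  rot[9] = i$aoaaiiaea
  rot[10] = $aoaaiiaeai
Sorted (with $ < everything):
  sorted[0] = $aoaaiiaeai  (last char: 'i')
  sorted[1] = aaiiaeai$ao  (last char: 'o')
  sorted[2] = aeai$aoaaii  (last char: 'i')
  sorted[3] = ai$aoaaiiae  (last char: 'e')
  sorted[4] = aiiaeai$aoa  (last char: 'a')
  sorted[5] = aoaaiiaeai$  (last char: '$')
  sorted[6] = eai$aoaaiia  (last char: 'a')
  sorted[7] = i$aoaaiiaea  (last char: 'a')
  sorted[8] = iaeai$aoaai  (last char: 'i')
  sorted[9] = iiaeai$aoaa  (last char: 'a')
  sorted[10] = oaaiiaeai$a  (last char: 'a')
Last column: ioiea$aaiaa
Original string S is at sorted index 5

Answer: ioiea$aaiaa
5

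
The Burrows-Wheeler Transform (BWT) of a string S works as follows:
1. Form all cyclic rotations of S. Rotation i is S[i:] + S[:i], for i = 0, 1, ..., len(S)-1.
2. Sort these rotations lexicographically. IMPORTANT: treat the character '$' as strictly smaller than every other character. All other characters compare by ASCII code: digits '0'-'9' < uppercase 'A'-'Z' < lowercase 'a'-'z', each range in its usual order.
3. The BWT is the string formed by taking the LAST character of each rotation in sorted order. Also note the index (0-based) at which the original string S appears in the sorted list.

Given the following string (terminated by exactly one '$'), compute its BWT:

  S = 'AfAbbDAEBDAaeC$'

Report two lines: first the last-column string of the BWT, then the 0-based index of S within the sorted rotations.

Answer: CDDf$EebBAAbAaA
4

Derivation:
All 15 rotations (rotation i = S[i:]+S[:i]):
  rot[0] = AfAbbDAEBDAaeC$
  rot[1] = fAbbDAEBDAaeC$A
  rot[2] = AbbDAEBDAaeC$Af
  rot[3] = bbDAEBDAaeC$AfA
  rot[4] = bDAEBDAaeC$AfAb
  rot[5] = DAEBDAaeC$AfAbb
  rot[6] = AEBDAaeC$AfAbbD
  rot[7] = EBDAaeC$AfAbbDA
  rot[8] = BDAaeC$AfAbbDAE
  rot[9] = DAaeC$AfAbbDAEB
  rot[10] = AaeC$AfAbbDAEBD
  rot[11] = aeC$AfAbbDAEBDA
  rot[12] = eC$AfAbbDAEBDAa
  rot[13] = C$AfAbbDAEBDAae
  rot[14] = $AfAbbDAEBDAaeC
Sorted (with $ < everything):
  sorted[0] = $AfAbbDAEBDAaeC  (last char: 'C')
  sorted[1] = AEBDAaeC$AfAbbD  (last char: 'D')
  sorted[2] = AaeC$AfAbbDAEBD  (last char: 'D')
  sorted[3] = AbbDAEBDAaeC$Af  (last char: 'f')
  sorted[4] = AfAbbDAEBDAaeC$  (last char: '$')
  sorted[5] = BDAaeC$AfAbbDAE  (last char: 'E')
  sorted[6] = C$AfAbbDAEBDAae  (last char: 'e')
  sorted[7] = DAEBDAaeC$AfAbb  (last char: 'b')
  sorted[8] = DAaeC$AfAbbDAEB  (last char: 'B')
  sorted[9] = EBDAaeC$AfAbbDA  (last char: 'A')
  sorted[10] = aeC$AfAbbDAEBDA  (last char: 'A')
  sorted[11] = bDAEBDAaeC$AfAb  (last char: 'b')
  sorted[12] = bbDAEBDAaeC$AfA  (last char: 'A')
  sorted[13] = eC$AfAbbDAEBDAa  (last char: 'a')
  sorted[14] = fAbbDAEBDAaeC$A  (last char: 'A')
Last column: CDDf$EebBAAbAaA
Original string S is at sorted index 4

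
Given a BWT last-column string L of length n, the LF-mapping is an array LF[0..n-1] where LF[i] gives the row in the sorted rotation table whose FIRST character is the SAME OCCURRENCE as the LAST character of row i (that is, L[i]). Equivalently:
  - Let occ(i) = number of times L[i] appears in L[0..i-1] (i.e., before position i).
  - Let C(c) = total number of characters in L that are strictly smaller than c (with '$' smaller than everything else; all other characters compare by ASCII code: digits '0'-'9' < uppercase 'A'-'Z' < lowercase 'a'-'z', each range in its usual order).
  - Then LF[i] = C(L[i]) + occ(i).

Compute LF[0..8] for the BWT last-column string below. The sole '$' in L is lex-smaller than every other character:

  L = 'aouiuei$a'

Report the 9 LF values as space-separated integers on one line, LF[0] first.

Answer: 1 6 7 4 8 3 5 0 2

Derivation:
Char counts: '$':1, 'a':2, 'e':1, 'i':2, 'o':1, 'u':2
C (first-col start): C('$')=0, C('a')=1, C('e')=3, C('i')=4, C('o')=6, C('u')=7
L[0]='a': occ=0, LF[0]=C('a')+0=1+0=1
L[1]='o': occ=0, LF[1]=C('o')+0=6+0=6
L[2]='u': occ=0, LF[2]=C('u')+0=7+0=7
L[3]='i': occ=0, LF[3]=C('i')+0=4+0=4
L[4]='u': occ=1, LF[4]=C('u')+1=7+1=8
L[5]='e': occ=0, LF[5]=C('e')+0=3+0=3
L[6]='i': occ=1, LF[6]=C('i')+1=4+1=5
L[7]='$': occ=0, LF[7]=C('$')+0=0+0=0
L[8]='a': occ=1, LF[8]=C('a')+1=1+1=2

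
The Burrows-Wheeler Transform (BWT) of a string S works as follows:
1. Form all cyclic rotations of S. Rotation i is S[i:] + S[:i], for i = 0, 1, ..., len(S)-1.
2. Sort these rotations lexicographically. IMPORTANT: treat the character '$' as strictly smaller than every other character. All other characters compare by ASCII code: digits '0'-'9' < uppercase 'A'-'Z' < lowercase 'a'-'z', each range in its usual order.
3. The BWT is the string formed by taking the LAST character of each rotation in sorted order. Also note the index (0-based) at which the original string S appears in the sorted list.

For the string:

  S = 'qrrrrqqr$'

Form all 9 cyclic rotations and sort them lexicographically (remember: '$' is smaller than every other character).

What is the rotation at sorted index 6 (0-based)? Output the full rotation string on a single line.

Answer: rrqqr$qrr

Derivation:
All 9 rotations (rotation i = S[i:]+S[:i]):
  rot[0] = qrrrrqqr$
  rot[1] = rrrrqqr$q
  rot[2] = rrrqqr$qr
  rot[3] = rrqqr$qrr
  rot[4] = rqqr$qrrr
  rot[5] = qqr$qrrrr
  rot[6] = qr$qrrrrq
  rot[7] = r$qrrrrqq
  rot[8] = $qrrrrqqr
Sorted (with $ < everything):
  sorted[0] = $qrrrrqqr
  sorted[1] = qqr$qrrrr
  sorted[2] = qr$qrrrrq
  sorted[3] = qrrrrqqr$
  sorted[4] = r$qrrrrqq
  sorted[5] = rqqr$qrrr
  sorted[6] = rrqqr$qrr
  sorted[7] = rrrqqr$qr
  sorted[8] = rrrrqqr$q
sorted[6] = rrqqr$qrr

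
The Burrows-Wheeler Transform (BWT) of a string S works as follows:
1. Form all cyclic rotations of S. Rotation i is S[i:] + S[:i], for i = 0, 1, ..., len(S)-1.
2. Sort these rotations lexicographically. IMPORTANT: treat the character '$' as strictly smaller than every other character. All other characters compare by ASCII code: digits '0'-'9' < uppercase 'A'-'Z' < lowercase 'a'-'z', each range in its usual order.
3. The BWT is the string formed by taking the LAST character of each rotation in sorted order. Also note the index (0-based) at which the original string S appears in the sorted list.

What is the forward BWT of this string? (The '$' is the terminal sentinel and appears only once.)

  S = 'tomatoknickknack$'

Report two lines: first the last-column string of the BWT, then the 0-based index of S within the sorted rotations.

Answer: knmaincckookktta$
16

Derivation:
All 17 rotations (rotation i = S[i:]+S[:i]):
  rot[0] = tomatoknickknack$
  rot[1] = omatoknickknack$t
  rot[2] = matoknickknack$to
  rot[3] = atoknickknack$tom
  rot[4] = toknickknack$toma
  rot[5] = oknickknack$tomat
  rot[6] = knickknack$tomato
  rot[7] = nickknack$tomatok
  rot[8] = ickknack$tomatokn
  rot[9] = ckknack$tomatokni
  rot[10] = kknack$tomatoknic
  rot[11] = knack$tomatoknick
  rot[12] = nack$tomatoknickk
  rot[13] = ack$tomatoknickkn
  rot[14] = ck$tomatoknickkna
  rot[15] = k$tomatoknickknac
  rot[16] = $tomatoknickknack
Sorted (with $ < everything):
  sorted[0] = $tomatoknickknack  (last char: 'k')
  sorted[1] = ack$tomatoknickkn  (last char: 'n')
  sorted[2] = atoknickknack$tom  (last char: 'm')
  sorted[3] = ck$tomatoknickkna  (last char: 'a')
  sorted[4] = ckknack$tomatokni  (last char: 'i')
  sorted[5] = ickknack$tomatokn  (last char: 'n')
  sorted[6] = k$tomatoknickknac  (last char: 'c')
  sorted[7] = kknack$tomatoknic  (last char: 'c')
  sorted[8] = knack$tomatoknick  (last char: 'k')
  sorted[9] = knickknack$tomato  (last char: 'o')
  sorted[10] = matoknickknack$to  (last char: 'o')
  sorted[11] = nack$tomatoknickk  (last char: 'k')
  sorted[12] = nickknack$tomatok  (last char: 'k')
  sorted[13] = oknickknack$tomat  (last char: 't')
  sorted[14] = omatoknickknack$t  (last char: 't')
  sorted[15] = toknickknack$toma  (last char: 'a')
  sorted[16] = tomatoknickknack$  (last char: '$')
Last column: knmaincckookktta$
Original string S is at sorted index 16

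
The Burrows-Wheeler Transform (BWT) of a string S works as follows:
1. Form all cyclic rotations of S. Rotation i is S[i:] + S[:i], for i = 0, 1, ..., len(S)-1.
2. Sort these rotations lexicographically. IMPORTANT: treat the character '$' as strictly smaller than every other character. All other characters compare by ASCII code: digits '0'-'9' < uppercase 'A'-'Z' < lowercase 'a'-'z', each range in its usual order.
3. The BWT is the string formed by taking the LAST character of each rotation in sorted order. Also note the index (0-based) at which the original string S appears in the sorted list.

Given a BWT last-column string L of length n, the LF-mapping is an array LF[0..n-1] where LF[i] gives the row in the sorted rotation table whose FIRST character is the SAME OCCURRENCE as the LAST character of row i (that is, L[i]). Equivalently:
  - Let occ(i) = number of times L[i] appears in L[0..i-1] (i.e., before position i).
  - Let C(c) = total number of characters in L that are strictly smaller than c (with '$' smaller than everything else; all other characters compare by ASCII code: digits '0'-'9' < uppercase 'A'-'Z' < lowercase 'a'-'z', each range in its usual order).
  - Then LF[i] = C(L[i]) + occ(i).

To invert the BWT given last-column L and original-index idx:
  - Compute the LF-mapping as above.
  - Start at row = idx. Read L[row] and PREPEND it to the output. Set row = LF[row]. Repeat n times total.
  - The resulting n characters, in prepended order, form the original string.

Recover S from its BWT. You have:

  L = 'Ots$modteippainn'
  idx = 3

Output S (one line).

LF mapping: 1 14 13 0 7 10 3 15 4 5 11 12 2 6 8 9
Walk LF starting at row 3, prepending L[row]:
  step 1: row=3, L[3]='$', prepend. Next row=LF[3]=0
  step 2: row=0, L[0]='O', prepend. Next row=LF[0]=1
  step 3: row=1, L[1]='t', prepend. Next row=LF[1]=14
  step 4: row=14, L[14]='n', prepend. Next row=LF[14]=8
  step 5: row=8, L[8]='e', prepend. Next row=LF[8]=4
  step 6: row=4, L[4]='m', prepend. Next row=LF[4]=7
  step 7: row=7, L[7]='t', prepend. Next row=LF[7]=15
  step 8: row=15, L[15]='n', prepend. Next row=LF[15]=9
  step 9: row=9, L[9]='i', prepend. Next row=LF[9]=5
  step 10: row=5, L[5]='o', prepend. Next row=LF[5]=10
  step 11: row=10, L[10]='p', prepend. Next row=LF[10]=11
  step 12: row=11, L[11]='p', prepend. Next row=LF[11]=12
  step 13: row=12, L[12]='a', prepend. Next row=LF[12]=2
  step 14: row=2, L[2]='s', prepend. Next row=LF[2]=13
  step 15: row=13, L[13]='i', prepend. Next row=LF[13]=6
  step 16: row=6, L[6]='d', prepend. Next row=LF[6]=3
Reversed output: disappointmentO$

Answer: disappointmentO$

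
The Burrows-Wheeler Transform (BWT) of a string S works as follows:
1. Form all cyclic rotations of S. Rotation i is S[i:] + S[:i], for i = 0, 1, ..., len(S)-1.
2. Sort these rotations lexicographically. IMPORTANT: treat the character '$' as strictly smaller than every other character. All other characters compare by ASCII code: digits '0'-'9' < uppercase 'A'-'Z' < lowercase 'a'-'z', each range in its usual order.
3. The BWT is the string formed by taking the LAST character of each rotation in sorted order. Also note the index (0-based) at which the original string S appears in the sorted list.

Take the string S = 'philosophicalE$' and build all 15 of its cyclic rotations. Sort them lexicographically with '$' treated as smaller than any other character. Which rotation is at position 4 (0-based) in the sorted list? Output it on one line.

Answer: hicalE$philosop

Derivation:
All 15 rotations (rotation i = S[i:]+S[:i]):
  rot[0] = philosophicalE$
  rot[1] = hilosophicalE$p
  rot[2] = ilosophicalE$ph
  rot[3] = losophicalE$phi
  rot[4] = osophicalE$phil
  rot[5] = sophicalE$philo
  rot[6] = ophicalE$philos
  rot[7] = phicalE$philoso
  rot[8] = hicalE$philosop
  rot[9] = icalE$philosoph
  rot[10] = calE$philosophi
  rot[11] = alE$philosophic
  rot[12] = lE$philosophica
  rot[13] = E$philosophical
  rot[14] = $philosophicalE
Sorted (with $ < everything):
  sorted[0] = $philosophicalE
  sorted[1] = E$philosophical
  sorted[2] = alE$philosophic
  sorted[3] = calE$philosophi
  sorted[4] = hicalE$philosop
  sorted[5] = hilosophicalE$p
  sorted[6] = icalE$philosoph
  sorted[7] = ilosophicalE$ph
  sorted[8] = lE$philosophica
  sorted[9] = losophicalE$phi
  sorted[10] = ophicalE$philos
  sorted[11] = osophicalE$phil
  sorted[12] = phicalE$philoso
  sorted[13] = philosophicalE$
  sorted[14] = sophicalE$philo
sorted[4] = hicalE$philosop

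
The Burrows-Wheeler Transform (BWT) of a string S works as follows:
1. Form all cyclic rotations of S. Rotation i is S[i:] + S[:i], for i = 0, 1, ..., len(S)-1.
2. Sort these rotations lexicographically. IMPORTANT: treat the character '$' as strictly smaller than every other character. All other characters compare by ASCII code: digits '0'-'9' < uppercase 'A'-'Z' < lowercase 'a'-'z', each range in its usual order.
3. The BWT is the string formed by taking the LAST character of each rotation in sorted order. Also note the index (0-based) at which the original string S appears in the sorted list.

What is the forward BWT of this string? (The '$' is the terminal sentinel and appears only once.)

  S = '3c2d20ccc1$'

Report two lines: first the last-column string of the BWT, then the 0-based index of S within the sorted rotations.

Answer: 12cdc$c3c02
5

Derivation:
All 11 rotations (rotation i = S[i:]+S[:i]):
  rot[0] = 3c2d20ccc1$
  rot[1] = c2d20ccc1$3
  rot[2] = 2d20ccc1$3c
  rot[3] = d20ccc1$3c2
  rot[4] = 20ccc1$3c2d
  rot[5] = 0ccc1$3c2d2
  rot[6] = ccc1$3c2d20
  rot[7] = cc1$3c2d20c
  rot[8] = c1$3c2d20cc
  rot[9] = 1$3c2d20ccc
  rot[10] = $3c2d20ccc1
Sorted (with $ < everything):
  sorted[0] = $3c2d20ccc1  (last char: '1')
  sorted[1] = 0ccc1$3c2d2  (last char: '2')
  sorted[2] = 1$3c2d20ccc  (last char: 'c')
  sorted[3] = 20ccc1$3c2d  (last char: 'd')
  sorted[4] = 2d20ccc1$3c  (last char: 'c')
  sorted[5] = 3c2d20ccc1$  (last char: '$')
  sorted[6] = c1$3c2d20cc  (last char: 'c')
  sorted[7] = c2d20ccc1$3  (last char: '3')
  sorted[8] = cc1$3c2d20c  (last char: 'c')
  sorted[9] = ccc1$3c2d20  (last char: '0')
  sorted[10] = d20ccc1$3c2  (last char: '2')
Last column: 12cdc$c3c02
Original string S is at sorted index 5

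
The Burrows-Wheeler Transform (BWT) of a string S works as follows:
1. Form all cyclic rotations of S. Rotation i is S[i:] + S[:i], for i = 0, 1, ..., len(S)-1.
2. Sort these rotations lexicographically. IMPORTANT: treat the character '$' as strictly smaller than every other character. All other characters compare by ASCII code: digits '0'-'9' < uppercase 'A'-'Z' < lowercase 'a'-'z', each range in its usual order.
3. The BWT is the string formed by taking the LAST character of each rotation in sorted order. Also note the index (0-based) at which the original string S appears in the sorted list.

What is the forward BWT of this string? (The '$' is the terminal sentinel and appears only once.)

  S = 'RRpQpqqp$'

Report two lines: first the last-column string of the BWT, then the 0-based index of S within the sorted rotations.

Answer: pp$RqRQqp
2

Derivation:
All 9 rotations (rotation i = S[i:]+S[:i]):
  rot[0] = RRpQpqqp$
  rot[1] = RpQpqqp$R
  rot[2] = pQpqqp$RR
  rot[3] = Qpqqp$RRp
  rot[4] = pqqp$RRpQ
  rot[5] = qqp$RRpQp
  rot[6] = qp$RRpQpq
  rot[7] = p$RRpQpqq
  rot[8] = $RRpQpqqp
Sorted (with $ < everything):
  sorted[0] = $RRpQpqqp  (last char: 'p')
  sorted[1] = Qpqqp$RRp  (last char: 'p')
  sorted[2] = RRpQpqqp$  (last char: '$')
  sorted[3] = RpQpqqp$R  (last char: 'R')
  sorted[4] = p$RRpQpqq  (last char: 'q')
  sorted[5] = pQpqqp$RR  (last char: 'R')
  sorted[6] = pqqp$RRpQ  (last char: 'Q')
  sorted[7] = qp$RRpQpq  (last char: 'q')
  sorted[8] = qqp$RRpQp  (last char: 'p')
Last column: pp$RqRQqp
Original string S is at sorted index 2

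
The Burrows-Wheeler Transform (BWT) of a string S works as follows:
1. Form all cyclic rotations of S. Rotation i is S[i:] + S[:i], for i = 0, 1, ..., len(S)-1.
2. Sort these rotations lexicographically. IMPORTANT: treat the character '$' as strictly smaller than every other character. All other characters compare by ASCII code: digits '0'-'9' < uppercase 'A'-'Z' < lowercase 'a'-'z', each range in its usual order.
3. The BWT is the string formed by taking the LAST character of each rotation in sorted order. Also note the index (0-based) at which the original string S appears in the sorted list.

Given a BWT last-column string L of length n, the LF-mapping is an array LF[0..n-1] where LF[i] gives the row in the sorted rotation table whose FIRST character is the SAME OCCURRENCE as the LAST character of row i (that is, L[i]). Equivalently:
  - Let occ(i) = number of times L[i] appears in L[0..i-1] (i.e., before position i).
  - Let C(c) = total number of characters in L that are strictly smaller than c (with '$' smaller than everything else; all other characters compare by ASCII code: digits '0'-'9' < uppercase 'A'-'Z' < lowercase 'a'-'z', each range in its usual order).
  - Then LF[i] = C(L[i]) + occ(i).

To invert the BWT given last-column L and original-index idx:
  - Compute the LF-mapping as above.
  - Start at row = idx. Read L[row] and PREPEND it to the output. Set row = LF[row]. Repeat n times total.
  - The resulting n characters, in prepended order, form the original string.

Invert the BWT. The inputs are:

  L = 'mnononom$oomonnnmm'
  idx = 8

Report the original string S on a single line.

LF mapping: 1 6 12 7 13 8 14 2 0 15 16 3 17 9 10 11 4 5
Walk LF starting at row 8, prepending L[row]:
  step 1: row=8, L[8]='$', prepend. Next row=LF[8]=0
  step 2: row=0, L[0]='m', prepend. Next row=LF[0]=1
  step 3: row=1, L[1]='n', prepend. Next row=LF[1]=6
  step 4: row=6, L[6]='o', prepend. Next row=LF[6]=14
  step 5: row=14, L[14]='n', prepend. Next row=LF[14]=10
  step 6: row=10, L[10]='o', prepend. Next row=LF[10]=16
  step 7: row=16, L[16]='m', prepend. Next row=LF[16]=4
  step 8: row=4, L[4]='o', prepend. Next row=LF[4]=13
  step 9: row=13, L[13]='n', prepend. Next row=LF[13]=9
  step 10: row=9, L[9]='o', prepend. Next row=LF[9]=15
  step 11: row=15, L[15]='n', prepend. Next row=LF[15]=11
  step 12: row=11, L[11]='m', prepend. Next row=LF[11]=3
  step 13: row=3, L[3]='n', prepend. Next row=LF[3]=7
  step 14: row=7, L[7]='m', prepend. Next row=LF[7]=2
  step 15: row=2, L[2]='o', prepend. Next row=LF[2]=12
  step 16: row=12, L[12]='o', prepend. Next row=LF[12]=17
  step 17: row=17, L[17]='m', prepend. Next row=LF[17]=5
  step 18: row=5, L[5]='n', prepend. Next row=LF[5]=8
Reversed output: nmoomnmnonomononm$

Answer: nmoomnmnonomononm$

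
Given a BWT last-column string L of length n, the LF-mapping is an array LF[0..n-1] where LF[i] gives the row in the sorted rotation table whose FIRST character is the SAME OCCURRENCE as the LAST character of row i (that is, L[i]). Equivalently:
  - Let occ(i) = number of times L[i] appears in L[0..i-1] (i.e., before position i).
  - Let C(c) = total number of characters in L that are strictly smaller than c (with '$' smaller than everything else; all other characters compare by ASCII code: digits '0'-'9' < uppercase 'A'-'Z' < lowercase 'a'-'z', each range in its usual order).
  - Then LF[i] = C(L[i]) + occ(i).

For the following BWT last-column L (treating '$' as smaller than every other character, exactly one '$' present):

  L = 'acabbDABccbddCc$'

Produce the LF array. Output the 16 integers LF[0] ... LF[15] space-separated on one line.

Char counts: '$':1, 'A':1, 'B':1, 'C':1, 'D':1, 'a':2, 'b':3, 'c':4, 'd':2
C (first-col start): C('$')=0, C('A')=1, C('B')=2, C('C')=3, C('D')=4, C('a')=5, C('b')=7, C('c')=10, C('d')=14
L[0]='a': occ=0, LF[0]=C('a')+0=5+0=5
L[1]='c': occ=0, LF[1]=C('c')+0=10+0=10
L[2]='a': occ=1, LF[2]=C('a')+1=5+1=6
L[3]='b': occ=0, LF[3]=C('b')+0=7+0=7
L[4]='b': occ=1, LF[4]=C('b')+1=7+1=8
L[5]='D': occ=0, LF[5]=C('D')+0=4+0=4
L[6]='A': occ=0, LF[6]=C('A')+0=1+0=1
L[7]='B': occ=0, LF[7]=C('B')+0=2+0=2
L[8]='c': occ=1, LF[8]=C('c')+1=10+1=11
L[9]='c': occ=2, LF[9]=C('c')+2=10+2=12
L[10]='b': occ=2, LF[10]=C('b')+2=7+2=9
L[11]='d': occ=0, LF[11]=C('d')+0=14+0=14
L[12]='d': occ=1, LF[12]=C('d')+1=14+1=15
L[13]='C': occ=0, LF[13]=C('C')+0=3+0=3
L[14]='c': occ=3, LF[14]=C('c')+3=10+3=13
L[15]='$': occ=0, LF[15]=C('$')+0=0+0=0

Answer: 5 10 6 7 8 4 1 2 11 12 9 14 15 3 13 0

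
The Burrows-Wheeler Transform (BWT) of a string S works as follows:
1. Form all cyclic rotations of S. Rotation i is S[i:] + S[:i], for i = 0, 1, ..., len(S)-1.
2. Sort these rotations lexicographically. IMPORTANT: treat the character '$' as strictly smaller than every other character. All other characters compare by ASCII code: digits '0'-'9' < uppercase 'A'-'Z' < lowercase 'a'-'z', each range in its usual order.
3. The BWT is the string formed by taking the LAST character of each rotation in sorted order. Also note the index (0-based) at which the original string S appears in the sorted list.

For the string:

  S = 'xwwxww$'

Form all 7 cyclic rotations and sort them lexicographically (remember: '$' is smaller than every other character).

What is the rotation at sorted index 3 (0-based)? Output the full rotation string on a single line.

All 7 rotations (rotation i = S[i:]+S[:i]):
  rot[0] = xwwxww$
  rot[1] = wwxww$x
  rot[2] = wxww$xw
  rot[3] = xww$xww
  rot[4] = ww$xwwx
  rot[5] = w$xwwxw
  rot[6] = $xwwxww
Sorted (with $ < everything):
  sorted[0] = $xwwxww
  sorted[1] = w$xwwxw
  sorted[2] = ww$xwwx
  sorted[3] = wwxww$x
  sorted[4] = wxww$xw
  sorted[5] = xww$xww
  sorted[6] = xwwxww$
sorted[3] = wwxww$x

Answer: wwxww$x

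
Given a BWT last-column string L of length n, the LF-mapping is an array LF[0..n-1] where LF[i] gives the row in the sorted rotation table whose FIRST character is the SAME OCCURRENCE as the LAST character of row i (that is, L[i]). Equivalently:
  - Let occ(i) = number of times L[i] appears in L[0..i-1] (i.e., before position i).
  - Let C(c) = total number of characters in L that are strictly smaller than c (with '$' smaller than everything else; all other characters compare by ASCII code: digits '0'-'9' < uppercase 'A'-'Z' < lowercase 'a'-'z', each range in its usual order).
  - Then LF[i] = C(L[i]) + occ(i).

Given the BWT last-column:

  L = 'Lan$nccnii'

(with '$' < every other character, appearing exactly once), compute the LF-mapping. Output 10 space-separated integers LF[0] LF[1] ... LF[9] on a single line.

Answer: 1 2 7 0 8 3 4 9 5 6

Derivation:
Char counts: '$':1, 'L':1, 'a':1, 'c':2, 'i':2, 'n':3
C (first-col start): C('$')=0, C('L')=1, C('a')=2, C('c')=3, C('i')=5, C('n')=7
L[0]='L': occ=0, LF[0]=C('L')+0=1+0=1
L[1]='a': occ=0, LF[1]=C('a')+0=2+0=2
L[2]='n': occ=0, LF[2]=C('n')+0=7+0=7
L[3]='$': occ=0, LF[3]=C('$')+0=0+0=0
L[4]='n': occ=1, LF[4]=C('n')+1=7+1=8
L[5]='c': occ=0, LF[5]=C('c')+0=3+0=3
L[6]='c': occ=1, LF[6]=C('c')+1=3+1=4
L[7]='n': occ=2, LF[7]=C('n')+2=7+2=9
L[8]='i': occ=0, LF[8]=C('i')+0=5+0=5
L[9]='i': occ=1, LF[9]=C('i')+1=5+1=6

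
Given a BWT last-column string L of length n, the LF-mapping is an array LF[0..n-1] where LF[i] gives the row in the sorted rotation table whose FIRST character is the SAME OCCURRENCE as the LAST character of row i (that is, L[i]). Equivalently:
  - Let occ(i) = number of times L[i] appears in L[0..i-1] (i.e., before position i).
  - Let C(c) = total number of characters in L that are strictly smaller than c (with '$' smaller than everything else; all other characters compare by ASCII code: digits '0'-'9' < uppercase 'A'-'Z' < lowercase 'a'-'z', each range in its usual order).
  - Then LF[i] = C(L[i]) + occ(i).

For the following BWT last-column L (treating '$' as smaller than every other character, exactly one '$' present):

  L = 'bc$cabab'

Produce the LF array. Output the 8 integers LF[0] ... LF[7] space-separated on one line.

Char counts: '$':1, 'a':2, 'b':3, 'c':2
C (first-col start): C('$')=0, C('a')=1, C('b')=3, C('c')=6
L[0]='b': occ=0, LF[0]=C('b')+0=3+0=3
L[1]='c': occ=0, LF[1]=C('c')+0=6+0=6
L[2]='$': occ=0, LF[2]=C('$')+0=0+0=0
L[3]='c': occ=1, LF[3]=C('c')+1=6+1=7
L[4]='a': occ=0, LF[4]=C('a')+0=1+0=1
L[5]='b': occ=1, LF[5]=C('b')+1=3+1=4
L[6]='a': occ=1, LF[6]=C('a')+1=1+1=2
L[7]='b': occ=2, LF[7]=C('b')+2=3+2=5

Answer: 3 6 0 7 1 4 2 5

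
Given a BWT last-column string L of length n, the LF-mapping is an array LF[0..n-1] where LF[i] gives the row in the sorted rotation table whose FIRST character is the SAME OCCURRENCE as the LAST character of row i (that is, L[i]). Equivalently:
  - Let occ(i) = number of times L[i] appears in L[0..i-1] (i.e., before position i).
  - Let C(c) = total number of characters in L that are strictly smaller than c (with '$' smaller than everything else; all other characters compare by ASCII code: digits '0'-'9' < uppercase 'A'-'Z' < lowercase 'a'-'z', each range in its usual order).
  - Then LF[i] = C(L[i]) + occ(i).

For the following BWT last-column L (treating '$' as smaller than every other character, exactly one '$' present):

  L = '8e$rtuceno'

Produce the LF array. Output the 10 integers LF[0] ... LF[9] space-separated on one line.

Answer: 1 3 0 7 8 9 2 4 5 6

Derivation:
Char counts: '$':1, '8':1, 'c':1, 'e':2, 'n':1, 'o':1, 'r':1, 't':1, 'u':1
C (first-col start): C('$')=0, C('8')=1, C('c')=2, C('e')=3, C('n')=5, C('o')=6, C('r')=7, C('t')=8, C('u')=9
L[0]='8': occ=0, LF[0]=C('8')+0=1+0=1
L[1]='e': occ=0, LF[1]=C('e')+0=3+0=3
L[2]='$': occ=0, LF[2]=C('$')+0=0+0=0
L[3]='r': occ=0, LF[3]=C('r')+0=7+0=7
L[4]='t': occ=0, LF[4]=C('t')+0=8+0=8
L[5]='u': occ=0, LF[5]=C('u')+0=9+0=9
L[6]='c': occ=0, LF[6]=C('c')+0=2+0=2
L[7]='e': occ=1, LF[7]=C('e')+1=3+1=4
L[8]='n': occ=0, LF[8]=C('n')+0=5+0=5
L[9]='o': occ=0, LF[9]=C('o')+0=6+0=6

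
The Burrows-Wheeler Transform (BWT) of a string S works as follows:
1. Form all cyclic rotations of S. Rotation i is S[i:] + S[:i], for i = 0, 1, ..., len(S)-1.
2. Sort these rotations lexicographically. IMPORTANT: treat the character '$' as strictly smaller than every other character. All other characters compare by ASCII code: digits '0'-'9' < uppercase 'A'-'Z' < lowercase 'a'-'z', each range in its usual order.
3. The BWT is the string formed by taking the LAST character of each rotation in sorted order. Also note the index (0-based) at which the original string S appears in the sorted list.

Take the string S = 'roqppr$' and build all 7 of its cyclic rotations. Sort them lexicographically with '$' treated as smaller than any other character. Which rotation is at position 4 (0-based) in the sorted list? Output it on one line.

Answer: qppr$ro

Derivation:
All 7 rotations (rotation i = S[i:]+S[:i]):
  rot[0] = roqppr$
  rot[1] = oqppr$r
  rot[2] = qppr$ro
  rot[3] = ppr$roq
  rot[4] = pr$roqp
  rot[5] = r$roqpp
  rot[6] = $roqppr
Sorted (with $ < everything):
  sorted[0] = $roqppr
  sorted[1] = oqppr$r
  sorted[2] = ppr$roq
  sorted[3] = pr$roqp
  sorted[4] = qppr$ro
  sorted[5] = r$roqpp
  sorted[6] = roqppr$
sorted[4] = qppr$ro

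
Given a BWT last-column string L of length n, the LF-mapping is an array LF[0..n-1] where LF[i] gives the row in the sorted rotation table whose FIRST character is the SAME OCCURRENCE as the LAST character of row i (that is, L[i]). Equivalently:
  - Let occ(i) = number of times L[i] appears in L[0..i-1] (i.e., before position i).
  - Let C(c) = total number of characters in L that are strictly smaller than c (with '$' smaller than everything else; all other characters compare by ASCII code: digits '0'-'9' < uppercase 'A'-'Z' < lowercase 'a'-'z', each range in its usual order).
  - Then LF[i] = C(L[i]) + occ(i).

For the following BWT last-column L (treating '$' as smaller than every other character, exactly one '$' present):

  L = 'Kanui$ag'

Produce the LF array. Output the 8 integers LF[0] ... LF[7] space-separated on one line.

Answer: 1 2 6 7 5 0 3 4

Derivation:
Char counts: '$':1, 'K':1, 'a':2, 'g':1, 'i':1, 'n':1, 'u':1
C (first-col start): C('$')=0, C('K')=1, C('a')=2, C('g')=4, C('i')=5, C('n')=6, C('u')=7
L[0]='K': occ=0, LF[0]=C('K')+0=1+0=1
L[1]='a': occ=0, LF[1]=C('a')+0=2+0=2
L[2]='n': occ=0, LF[2]=C('n')+0=6+0=6
L[3]='u': occ=0, LF[3]=C('u')+0=7+0=7
L[4]='i': occ=0, LF[4]=C('i')+0=5+0=5
L[5]='$': occ=0, LF[5]=C('$')+0=0+0=0
L[6]='a': occ=1, LF[6]=C('a')+1=2+1=3
L[7]='g': occ=0, LF[7]=C('g')+0=4+0=4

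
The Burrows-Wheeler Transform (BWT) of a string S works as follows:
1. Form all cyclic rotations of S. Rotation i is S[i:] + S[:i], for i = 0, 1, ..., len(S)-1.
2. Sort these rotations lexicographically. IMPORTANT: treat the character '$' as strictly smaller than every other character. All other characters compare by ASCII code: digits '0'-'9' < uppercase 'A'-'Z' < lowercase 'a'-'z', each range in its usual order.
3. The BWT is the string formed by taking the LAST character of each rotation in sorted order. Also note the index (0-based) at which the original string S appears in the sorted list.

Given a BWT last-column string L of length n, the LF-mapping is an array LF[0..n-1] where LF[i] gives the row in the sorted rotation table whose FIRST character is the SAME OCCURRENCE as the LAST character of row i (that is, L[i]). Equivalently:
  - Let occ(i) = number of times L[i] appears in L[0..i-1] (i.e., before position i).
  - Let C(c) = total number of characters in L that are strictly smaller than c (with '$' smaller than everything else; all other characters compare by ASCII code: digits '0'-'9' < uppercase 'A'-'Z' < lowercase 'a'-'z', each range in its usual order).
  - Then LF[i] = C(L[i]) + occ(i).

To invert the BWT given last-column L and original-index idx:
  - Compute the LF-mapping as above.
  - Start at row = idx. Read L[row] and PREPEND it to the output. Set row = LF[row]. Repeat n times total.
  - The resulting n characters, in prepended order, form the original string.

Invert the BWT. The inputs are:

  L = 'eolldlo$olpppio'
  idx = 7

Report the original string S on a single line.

LF mapping: 2 8 4 5 1 6 9 0 10 7 12 13 14 3 11
Walk LF starting at row 7, prepending L[row]:
  step 1: row=7, L[7]='$', prepend. Next row=LF[7]=0
  step 2: row=0, L[0]='e', prepend. Next row=LF[0]=2
  step 3: row=2, L[2]='l', prepend. Next row=LF[2]=4
  step 4: row=4, L[4]='d', prepend. Next row=LF[4]=1
  step 5: row=1, L[1]='o', prepend. Next row=LF[1]=8
  step 6: row=8, L[8]='o', prepend. Next row=LF[8]=10
  step 7: row=10, L[10]='p', prepend. Next row=LF[10]=12
  step 8: row=12, L[12]='p', prepend. Next row=LF[12]=14
  step 9: row=14, L[14]='o', prepend. Next row=LF[14]=11
  step 10: row=11, L[11]='p', prepend. Next row=LF[11]=13
  step 11: row=13, L[13]='i', prepend. Next row=LF[13]=3
  step 12: row=3, L[3]='l', prepend. Next row=LF[3]=5
  step 13: row=5, L[5]='l', prepend. Next row=LF[5]=6
  step 14: row=6, L[6]='o', prepend. Next row=LF[6]=9
  step 15: row=9, L[9]='l', prepend. Next row=LF[9]=7
Reversed output: lollipoppoodle$

Answer: lollipoppoodle$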